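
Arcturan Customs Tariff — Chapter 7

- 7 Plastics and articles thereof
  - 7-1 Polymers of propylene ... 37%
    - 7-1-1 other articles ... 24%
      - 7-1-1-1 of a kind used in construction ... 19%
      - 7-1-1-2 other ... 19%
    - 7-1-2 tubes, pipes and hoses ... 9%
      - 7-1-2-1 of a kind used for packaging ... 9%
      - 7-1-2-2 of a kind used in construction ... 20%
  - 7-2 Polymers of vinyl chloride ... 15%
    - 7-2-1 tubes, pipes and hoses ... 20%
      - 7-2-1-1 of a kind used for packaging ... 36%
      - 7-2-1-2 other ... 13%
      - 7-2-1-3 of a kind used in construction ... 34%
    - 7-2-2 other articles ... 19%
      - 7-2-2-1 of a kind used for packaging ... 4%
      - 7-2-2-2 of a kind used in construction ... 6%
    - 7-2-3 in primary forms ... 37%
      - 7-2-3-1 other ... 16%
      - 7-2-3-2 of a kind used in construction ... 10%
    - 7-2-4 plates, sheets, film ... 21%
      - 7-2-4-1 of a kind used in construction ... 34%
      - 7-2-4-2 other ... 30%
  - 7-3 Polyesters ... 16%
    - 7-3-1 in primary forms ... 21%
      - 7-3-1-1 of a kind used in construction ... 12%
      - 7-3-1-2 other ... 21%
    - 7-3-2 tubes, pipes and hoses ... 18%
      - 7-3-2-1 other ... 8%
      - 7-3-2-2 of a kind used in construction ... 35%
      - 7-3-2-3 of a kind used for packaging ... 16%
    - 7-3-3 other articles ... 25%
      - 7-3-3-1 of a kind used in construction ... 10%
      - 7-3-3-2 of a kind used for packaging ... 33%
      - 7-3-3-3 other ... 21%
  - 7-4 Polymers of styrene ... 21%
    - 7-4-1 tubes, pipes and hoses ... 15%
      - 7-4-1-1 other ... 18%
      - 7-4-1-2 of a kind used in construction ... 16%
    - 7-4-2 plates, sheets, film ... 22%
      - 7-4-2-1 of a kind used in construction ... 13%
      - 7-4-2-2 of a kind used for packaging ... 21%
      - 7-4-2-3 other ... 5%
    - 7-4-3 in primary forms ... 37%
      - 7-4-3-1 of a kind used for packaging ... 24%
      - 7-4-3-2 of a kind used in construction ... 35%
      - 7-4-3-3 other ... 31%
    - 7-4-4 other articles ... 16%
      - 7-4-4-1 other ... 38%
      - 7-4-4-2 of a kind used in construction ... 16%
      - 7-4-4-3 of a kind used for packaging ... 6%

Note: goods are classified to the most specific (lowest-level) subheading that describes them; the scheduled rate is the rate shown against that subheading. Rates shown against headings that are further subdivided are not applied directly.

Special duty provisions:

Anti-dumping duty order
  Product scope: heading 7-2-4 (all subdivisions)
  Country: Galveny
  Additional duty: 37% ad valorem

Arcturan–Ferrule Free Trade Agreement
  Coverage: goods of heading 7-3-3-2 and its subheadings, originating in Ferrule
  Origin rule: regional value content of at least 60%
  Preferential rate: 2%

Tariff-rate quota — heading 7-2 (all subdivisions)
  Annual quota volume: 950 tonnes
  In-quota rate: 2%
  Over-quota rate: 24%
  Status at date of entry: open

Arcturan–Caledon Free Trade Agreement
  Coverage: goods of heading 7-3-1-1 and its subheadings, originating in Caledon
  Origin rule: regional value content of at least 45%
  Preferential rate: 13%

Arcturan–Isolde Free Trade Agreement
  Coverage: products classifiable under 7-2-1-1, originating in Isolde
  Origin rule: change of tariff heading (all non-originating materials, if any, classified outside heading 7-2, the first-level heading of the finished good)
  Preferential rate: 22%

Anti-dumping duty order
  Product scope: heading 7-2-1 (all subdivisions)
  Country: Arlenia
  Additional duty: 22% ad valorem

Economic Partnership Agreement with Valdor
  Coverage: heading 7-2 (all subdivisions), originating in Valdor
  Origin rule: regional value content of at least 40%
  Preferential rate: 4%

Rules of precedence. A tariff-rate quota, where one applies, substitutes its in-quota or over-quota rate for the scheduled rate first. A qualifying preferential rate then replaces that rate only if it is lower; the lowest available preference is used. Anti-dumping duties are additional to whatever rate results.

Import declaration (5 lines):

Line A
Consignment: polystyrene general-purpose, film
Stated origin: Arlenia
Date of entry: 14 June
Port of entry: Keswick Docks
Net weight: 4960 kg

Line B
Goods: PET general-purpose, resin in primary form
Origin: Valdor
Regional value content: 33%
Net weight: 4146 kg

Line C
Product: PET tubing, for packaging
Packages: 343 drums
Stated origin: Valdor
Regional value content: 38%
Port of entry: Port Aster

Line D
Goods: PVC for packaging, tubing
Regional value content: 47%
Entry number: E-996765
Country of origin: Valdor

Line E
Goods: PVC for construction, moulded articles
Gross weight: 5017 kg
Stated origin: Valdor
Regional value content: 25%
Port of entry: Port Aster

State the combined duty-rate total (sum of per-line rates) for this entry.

Line A: polystyrene → 7-4; film → 7-4-2; general-purpose → 7-4-2-3. Scheduled 5%. No special measure applies. → 5%.
Line B: PET → 7-3; resin in primary form → 7-3-1; general-purpose → 7-3-1-2. Scheduled 21%. Valdor agreement on 7-2: 7-3-1-2 not covered. → 21%.
Line C: PET → 7-3; tubing → 7-3-2; for packaging → 7-3-2-3. Scheduled 16%. Valdor agreement on 7-2: 7-3-2-3 not covered. → 16%.
Line D: PVC → 7-2; tubing → 7-2-1; for packaging → 7-2-1-1. Scheduled 36%. quota on 7-2 open → in-quota 2%; Valdor agreement on 7-2: RVC ≥ 40% → 4% available; preference 4% not lower than 2% → no reduction. → 2%.
Line E: PVC → 7-2; moulded articles → 7-2-2; for construction → 7-2-2-2. Scheduled 6%. quota on 7-2 open → in-quota 2%; Valdor agreement on 7-2: RVC < 40%. → 2%.
Sum: 5% + 21% + 16% + 2% + 2% = 46%.

46%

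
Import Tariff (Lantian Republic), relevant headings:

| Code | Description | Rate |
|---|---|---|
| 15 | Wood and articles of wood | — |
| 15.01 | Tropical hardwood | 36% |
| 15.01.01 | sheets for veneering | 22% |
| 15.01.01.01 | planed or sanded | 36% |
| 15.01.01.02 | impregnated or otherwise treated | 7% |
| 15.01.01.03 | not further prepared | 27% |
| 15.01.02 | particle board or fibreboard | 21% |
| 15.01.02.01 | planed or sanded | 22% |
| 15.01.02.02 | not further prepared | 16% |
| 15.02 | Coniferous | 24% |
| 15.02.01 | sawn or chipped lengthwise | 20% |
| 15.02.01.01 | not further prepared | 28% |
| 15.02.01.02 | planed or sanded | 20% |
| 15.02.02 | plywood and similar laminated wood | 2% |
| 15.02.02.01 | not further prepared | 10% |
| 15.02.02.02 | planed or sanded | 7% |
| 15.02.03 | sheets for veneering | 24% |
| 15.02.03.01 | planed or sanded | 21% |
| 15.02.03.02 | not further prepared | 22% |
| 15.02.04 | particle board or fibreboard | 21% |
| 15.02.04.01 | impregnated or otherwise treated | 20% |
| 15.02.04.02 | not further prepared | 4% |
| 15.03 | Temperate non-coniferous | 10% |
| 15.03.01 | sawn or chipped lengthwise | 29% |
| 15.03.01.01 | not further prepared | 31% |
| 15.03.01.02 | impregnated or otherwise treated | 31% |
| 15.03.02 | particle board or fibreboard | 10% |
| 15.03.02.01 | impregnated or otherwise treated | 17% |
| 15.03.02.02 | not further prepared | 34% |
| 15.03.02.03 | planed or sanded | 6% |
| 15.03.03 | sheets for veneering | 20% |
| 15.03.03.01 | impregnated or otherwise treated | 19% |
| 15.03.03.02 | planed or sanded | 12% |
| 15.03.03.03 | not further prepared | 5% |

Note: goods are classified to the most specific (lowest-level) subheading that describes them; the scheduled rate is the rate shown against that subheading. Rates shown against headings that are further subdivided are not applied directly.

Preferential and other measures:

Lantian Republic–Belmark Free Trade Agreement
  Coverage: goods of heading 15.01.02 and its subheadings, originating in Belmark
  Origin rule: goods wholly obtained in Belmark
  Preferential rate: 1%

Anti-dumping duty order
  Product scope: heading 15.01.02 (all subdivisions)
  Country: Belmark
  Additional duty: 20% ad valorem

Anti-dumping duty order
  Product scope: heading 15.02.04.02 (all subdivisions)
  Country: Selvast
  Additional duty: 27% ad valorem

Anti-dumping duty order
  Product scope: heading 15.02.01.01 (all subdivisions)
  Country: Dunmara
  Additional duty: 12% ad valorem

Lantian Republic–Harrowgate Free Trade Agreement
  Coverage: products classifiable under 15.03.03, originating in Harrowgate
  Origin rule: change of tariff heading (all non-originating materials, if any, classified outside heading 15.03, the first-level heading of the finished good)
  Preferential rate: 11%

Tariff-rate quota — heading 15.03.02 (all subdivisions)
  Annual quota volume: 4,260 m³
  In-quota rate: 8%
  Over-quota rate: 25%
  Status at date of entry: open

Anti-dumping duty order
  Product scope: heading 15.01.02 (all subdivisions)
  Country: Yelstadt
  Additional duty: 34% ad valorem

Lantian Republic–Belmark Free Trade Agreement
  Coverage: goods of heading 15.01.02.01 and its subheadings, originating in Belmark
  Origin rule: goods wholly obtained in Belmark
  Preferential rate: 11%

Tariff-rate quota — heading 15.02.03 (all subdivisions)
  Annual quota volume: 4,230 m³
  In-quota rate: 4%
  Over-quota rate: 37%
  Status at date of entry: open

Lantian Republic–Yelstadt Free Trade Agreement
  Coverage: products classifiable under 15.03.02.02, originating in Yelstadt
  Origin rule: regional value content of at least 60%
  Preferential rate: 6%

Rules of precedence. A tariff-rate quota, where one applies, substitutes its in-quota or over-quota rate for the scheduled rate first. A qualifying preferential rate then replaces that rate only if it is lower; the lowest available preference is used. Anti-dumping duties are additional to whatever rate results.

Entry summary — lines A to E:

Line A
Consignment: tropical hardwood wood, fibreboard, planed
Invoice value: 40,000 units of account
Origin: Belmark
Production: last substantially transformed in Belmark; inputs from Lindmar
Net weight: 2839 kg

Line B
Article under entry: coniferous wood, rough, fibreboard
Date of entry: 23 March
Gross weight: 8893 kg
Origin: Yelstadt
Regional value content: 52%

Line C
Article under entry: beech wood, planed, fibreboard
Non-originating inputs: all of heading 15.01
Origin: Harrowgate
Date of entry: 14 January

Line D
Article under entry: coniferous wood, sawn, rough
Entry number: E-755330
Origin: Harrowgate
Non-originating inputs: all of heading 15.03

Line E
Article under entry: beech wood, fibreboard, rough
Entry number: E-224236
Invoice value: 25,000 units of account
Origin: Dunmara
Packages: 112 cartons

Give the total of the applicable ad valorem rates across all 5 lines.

90%

Line A: tropical hardwood → 15.01; fibreboard → 15.01.02; planed → 15.01.02.01. Scheduled 22%. Belmark agreement on 15.01.02: not wholly obtained; Belmark agreement on 15.01.02.01: not wholly obtained; anti-dumping (Belmark, 15.01.02): +20%; total 22% + 20% = 42%. → 42%.
Line B: coniferous → 15.02; fibreboard → 15.02.04; rough → 15.02.04.02. Scheduled 4%. Yelstadt agreement on 15.03.02.02: 15.02.04.02 not covered. → 4%.
Line C: beech → 15.03; fibreboard → 15.03.02; planed → 15.03.02.03. Scheduled 6%. quota on 15.03.02 open → in-quota 8%; Harrowgate agreement on 15.03.03: 15.03.02.03 not covered. → 8%.
Line D: coniferous → 15.02; sawn → 15.02.01; rough → 15.02.01.01. Scheduled 28%. Harrowgate agreement on 15.03.03: 15.02.01.01 not covered. → 28%.
Line E: beech → 15.03; fibreboard → 15.03.02; rough → 15.03.02.02. Scheduled 34%. quota on 15.03.02 open → in-quota 8%. → 8%.
Sum: 42% + 4% + 8% + 28% + 8% = 90%.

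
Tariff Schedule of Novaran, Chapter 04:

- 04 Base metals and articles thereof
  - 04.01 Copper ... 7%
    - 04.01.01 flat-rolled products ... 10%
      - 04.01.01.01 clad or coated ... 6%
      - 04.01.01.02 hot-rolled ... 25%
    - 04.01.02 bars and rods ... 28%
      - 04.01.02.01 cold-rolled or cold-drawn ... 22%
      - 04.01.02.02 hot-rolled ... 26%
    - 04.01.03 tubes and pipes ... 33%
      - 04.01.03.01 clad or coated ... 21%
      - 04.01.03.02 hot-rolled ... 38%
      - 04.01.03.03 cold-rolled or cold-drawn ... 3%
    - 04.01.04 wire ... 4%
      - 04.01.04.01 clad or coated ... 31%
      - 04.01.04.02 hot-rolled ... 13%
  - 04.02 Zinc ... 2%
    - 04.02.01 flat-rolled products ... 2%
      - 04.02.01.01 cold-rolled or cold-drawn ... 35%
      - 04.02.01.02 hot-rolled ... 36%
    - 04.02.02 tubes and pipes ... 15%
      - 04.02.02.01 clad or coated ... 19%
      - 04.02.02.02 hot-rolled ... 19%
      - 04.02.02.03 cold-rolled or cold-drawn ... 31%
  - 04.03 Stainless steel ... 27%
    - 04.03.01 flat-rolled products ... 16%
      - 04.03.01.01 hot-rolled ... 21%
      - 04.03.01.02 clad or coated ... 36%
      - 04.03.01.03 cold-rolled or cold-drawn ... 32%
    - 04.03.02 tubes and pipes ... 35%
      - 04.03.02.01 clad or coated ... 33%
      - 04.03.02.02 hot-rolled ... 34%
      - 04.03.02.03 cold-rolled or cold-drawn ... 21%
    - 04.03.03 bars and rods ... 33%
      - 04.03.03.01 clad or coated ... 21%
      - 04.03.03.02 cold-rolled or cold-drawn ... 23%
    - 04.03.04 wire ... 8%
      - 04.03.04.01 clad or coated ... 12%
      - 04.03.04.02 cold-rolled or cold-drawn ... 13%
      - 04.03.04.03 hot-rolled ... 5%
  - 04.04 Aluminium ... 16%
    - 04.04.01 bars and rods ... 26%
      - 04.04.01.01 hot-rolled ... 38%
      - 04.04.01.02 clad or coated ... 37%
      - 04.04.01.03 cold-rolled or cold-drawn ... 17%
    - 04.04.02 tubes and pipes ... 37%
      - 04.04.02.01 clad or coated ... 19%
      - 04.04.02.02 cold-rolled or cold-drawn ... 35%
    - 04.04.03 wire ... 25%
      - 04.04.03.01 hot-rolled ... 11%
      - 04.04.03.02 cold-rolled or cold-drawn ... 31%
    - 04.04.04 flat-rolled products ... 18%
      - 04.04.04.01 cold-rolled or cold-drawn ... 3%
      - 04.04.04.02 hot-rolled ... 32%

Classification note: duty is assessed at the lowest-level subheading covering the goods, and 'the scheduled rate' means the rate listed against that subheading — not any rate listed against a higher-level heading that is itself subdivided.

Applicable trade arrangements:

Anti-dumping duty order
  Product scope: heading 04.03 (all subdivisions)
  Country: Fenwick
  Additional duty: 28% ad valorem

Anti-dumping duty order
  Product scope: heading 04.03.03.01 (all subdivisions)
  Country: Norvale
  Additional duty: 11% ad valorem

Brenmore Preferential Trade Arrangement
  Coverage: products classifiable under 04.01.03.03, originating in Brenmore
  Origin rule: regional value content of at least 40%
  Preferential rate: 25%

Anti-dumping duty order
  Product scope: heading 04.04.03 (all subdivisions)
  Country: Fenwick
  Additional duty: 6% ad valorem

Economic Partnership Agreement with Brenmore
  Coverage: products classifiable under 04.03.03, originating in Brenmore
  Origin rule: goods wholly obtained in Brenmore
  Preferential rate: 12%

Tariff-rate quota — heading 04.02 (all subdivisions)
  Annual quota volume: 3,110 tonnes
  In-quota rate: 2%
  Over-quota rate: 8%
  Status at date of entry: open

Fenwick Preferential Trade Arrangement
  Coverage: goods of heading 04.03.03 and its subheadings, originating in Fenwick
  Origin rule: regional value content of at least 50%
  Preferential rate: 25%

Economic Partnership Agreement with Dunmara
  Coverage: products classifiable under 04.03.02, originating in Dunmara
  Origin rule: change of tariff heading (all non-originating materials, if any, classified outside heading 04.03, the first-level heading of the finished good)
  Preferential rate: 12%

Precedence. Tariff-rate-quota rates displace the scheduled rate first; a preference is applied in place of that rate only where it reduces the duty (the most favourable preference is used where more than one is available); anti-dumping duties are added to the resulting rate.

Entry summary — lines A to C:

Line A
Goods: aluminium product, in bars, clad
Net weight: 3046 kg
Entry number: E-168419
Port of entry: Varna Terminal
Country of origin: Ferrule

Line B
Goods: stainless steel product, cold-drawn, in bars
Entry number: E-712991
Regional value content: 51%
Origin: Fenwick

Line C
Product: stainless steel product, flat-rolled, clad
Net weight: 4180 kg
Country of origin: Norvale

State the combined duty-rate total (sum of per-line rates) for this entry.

Line A: aluminium → 04.04; in bars → 04.04.01; clad → 04.04.01.02. Scheduled 37%. No special measure applies. → 37%.
Line B: stainless steel → 04.03; in bars → 04.03.03; cold-drawn → 04.03.03.02. Scheduled 23%. Fenwick agreement on 04.03.03: RVC ≥ 50% → 25% available; preference 25% not lower than 23% → no reduction; anti-dumping (Fenwick, 04.03): +28%; total 23% + 28% = 51%. → 51%.
Line C: stainless steel → 04.03; flat-rolled → 04.03.01; clad → 04.03.01.02. Scheduled 36%. No special measure applies. → 36%.
Sum: 37% + 51% + 36% = 124%.

124%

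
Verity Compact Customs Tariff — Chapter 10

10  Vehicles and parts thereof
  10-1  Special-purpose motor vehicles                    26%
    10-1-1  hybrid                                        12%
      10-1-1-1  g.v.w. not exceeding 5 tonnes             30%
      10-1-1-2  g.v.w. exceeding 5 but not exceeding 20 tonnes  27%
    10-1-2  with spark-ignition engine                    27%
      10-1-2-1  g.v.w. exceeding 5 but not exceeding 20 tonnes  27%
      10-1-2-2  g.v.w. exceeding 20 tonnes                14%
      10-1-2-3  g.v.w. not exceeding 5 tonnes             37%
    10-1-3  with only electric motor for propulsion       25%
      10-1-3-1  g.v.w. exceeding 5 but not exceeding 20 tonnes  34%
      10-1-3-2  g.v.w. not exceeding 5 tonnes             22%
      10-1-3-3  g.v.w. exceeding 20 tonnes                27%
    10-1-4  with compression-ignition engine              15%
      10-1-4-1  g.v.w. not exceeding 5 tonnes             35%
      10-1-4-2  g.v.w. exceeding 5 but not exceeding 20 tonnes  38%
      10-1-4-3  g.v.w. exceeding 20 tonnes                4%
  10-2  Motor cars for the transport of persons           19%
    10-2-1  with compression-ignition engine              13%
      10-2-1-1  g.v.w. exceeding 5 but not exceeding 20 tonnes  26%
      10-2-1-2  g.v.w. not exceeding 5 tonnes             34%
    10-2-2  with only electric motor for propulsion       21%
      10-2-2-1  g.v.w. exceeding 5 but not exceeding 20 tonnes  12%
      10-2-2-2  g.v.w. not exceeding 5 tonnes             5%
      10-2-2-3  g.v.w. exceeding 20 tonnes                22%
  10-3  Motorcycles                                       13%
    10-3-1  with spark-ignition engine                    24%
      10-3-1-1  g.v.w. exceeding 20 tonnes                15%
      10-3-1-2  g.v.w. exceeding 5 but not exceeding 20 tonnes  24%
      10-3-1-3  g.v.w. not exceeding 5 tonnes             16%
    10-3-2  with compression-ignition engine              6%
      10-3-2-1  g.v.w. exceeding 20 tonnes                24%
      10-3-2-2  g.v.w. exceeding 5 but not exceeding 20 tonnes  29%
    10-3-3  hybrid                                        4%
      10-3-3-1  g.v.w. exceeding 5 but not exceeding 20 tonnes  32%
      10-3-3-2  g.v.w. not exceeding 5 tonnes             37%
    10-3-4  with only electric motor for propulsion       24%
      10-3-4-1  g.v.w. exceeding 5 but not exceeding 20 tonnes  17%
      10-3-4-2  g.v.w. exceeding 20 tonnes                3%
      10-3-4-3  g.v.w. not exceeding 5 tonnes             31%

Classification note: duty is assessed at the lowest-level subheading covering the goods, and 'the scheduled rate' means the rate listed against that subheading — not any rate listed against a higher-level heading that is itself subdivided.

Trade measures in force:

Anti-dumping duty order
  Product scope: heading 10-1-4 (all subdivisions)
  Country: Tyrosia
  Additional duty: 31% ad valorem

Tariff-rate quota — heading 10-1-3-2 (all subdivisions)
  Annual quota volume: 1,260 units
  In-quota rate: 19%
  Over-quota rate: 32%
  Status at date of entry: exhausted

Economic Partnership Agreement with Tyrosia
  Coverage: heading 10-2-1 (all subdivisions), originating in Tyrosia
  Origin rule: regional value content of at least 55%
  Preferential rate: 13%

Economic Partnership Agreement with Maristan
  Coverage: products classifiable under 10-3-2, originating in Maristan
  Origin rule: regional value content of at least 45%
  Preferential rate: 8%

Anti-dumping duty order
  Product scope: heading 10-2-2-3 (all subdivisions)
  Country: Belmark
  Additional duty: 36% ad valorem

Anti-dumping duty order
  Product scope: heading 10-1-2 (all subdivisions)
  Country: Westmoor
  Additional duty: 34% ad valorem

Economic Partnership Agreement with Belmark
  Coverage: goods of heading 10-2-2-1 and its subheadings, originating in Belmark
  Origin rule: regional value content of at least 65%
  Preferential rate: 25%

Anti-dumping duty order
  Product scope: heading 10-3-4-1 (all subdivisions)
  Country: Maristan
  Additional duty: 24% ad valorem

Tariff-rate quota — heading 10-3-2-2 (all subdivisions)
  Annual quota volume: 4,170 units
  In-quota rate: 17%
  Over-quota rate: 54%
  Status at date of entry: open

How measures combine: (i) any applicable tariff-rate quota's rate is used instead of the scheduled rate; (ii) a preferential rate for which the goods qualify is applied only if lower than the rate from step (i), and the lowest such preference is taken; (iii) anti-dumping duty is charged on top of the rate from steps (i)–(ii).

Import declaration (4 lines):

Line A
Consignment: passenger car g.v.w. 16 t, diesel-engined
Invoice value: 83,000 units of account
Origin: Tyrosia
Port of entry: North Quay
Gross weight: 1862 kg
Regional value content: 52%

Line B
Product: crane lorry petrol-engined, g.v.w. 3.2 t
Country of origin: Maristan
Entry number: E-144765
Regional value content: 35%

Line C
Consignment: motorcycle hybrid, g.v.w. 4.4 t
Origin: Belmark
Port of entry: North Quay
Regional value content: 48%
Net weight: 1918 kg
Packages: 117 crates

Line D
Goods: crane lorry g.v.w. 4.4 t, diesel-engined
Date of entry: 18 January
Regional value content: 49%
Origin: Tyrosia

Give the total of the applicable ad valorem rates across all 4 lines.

Line A: passenger car → 10-2; diesel-engined → 10-2-1; g.v.w. 16 t → 10-2-1-1. Scheduled 26%. Tyrosia agreement on 10-2-1: RVC < 55%. → 26%.
Line B: crane lorry → 10-1; petrol-engined → 10-1-2; g.v.w. 3.2 t → 10-1-2-3. Scheduled 37%. Maristan agreement on 10-3-2: 10-1-2-3 not covered. → 37%.
Line C: motorcycle → 10-3; hybrid → 10-3-3; g.v.w. 4.4 t → 10-3-3-2. Scheduled 37%. Belmark agreement on 10-2-2-1: 10-3-3-2 not covered. → 37%.
Line D: crane lorry → 10-1; diesel-engined → 10-1-4; g.v.w. 4.4 t → 10-1-4-1. Scheduled 35%. Tyrosia agreement on 10-2-1: 10-1-4-1 not covered; anti-dumping (Tyrosia, 10-1-4): +31%; total 35% + 31% = 66%. → 66%.
Sum: 26% + 37% + 37% + 66% = 166%.

166%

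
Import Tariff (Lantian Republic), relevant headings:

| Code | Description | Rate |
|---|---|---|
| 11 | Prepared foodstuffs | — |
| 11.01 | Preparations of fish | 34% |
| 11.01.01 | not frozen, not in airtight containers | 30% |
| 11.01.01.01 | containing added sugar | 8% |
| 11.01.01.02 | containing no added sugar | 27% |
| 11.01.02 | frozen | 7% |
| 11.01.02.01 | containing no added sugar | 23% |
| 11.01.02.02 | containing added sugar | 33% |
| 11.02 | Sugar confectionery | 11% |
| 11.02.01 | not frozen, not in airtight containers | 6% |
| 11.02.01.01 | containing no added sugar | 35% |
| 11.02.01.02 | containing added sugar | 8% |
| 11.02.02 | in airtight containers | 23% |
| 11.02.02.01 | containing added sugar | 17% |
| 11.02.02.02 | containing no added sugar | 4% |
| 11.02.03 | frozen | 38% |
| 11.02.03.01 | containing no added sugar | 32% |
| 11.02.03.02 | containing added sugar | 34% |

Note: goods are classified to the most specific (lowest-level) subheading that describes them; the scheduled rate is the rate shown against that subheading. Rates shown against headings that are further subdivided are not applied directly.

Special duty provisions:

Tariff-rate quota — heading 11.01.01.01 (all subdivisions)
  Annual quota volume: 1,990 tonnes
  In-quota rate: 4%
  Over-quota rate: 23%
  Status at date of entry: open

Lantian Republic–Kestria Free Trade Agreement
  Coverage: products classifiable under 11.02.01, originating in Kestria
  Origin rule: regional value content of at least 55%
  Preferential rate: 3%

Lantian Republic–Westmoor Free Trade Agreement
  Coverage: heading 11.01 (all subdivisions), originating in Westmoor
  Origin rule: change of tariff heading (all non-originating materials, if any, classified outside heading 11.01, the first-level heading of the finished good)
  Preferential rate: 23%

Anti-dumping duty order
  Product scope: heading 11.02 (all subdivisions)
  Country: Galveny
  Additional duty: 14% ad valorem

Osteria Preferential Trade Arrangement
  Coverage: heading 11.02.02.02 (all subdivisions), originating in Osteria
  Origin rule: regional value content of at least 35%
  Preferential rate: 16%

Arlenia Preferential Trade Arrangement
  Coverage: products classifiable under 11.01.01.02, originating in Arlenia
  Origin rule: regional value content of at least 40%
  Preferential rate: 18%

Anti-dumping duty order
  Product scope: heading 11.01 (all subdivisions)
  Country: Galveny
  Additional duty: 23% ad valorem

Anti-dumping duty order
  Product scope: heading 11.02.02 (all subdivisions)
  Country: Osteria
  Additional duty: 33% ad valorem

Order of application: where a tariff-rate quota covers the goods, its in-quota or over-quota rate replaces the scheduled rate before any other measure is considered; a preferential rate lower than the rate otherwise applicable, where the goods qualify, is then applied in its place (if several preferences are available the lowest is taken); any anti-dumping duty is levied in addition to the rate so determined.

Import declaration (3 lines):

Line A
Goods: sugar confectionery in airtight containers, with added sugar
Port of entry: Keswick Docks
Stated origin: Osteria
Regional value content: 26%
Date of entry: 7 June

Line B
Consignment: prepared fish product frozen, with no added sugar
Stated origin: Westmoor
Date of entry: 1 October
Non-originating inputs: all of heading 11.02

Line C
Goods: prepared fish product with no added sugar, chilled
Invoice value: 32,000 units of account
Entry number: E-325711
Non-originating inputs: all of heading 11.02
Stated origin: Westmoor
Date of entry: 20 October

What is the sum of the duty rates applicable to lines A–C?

96%

Line A: sugar confectionery → 11.02; in airtight containers → 11.02.02; with added sugar → 11.02.02.01. Scheduled 17%. Osteria agreement on 11.02.02.02: 11.02.02.01 not covered; anti-dumping (Osteria, 11.02.02): +33%; total 17% + 33% = 50%. → 50%.
Line B: prepared fish product → 11.01; frozen → 11.01.02; with no added sugar → 11.01.02.01. Scheduled 23%. Westmoor agreement on 11.01: CTH met → 23% available; preference 23% not lower than 23% → no reduction. → 23%.
Line C: prepared fish product → 11.01; chilled → 11.01.01; with no added sugar → 11.01.01.02. Scheduled 27%. Westmoor agreement on 11.01: CTH met → 23% available; preferential 23%. → 23%.
Sum: 50% + 23% + 23% = 96%.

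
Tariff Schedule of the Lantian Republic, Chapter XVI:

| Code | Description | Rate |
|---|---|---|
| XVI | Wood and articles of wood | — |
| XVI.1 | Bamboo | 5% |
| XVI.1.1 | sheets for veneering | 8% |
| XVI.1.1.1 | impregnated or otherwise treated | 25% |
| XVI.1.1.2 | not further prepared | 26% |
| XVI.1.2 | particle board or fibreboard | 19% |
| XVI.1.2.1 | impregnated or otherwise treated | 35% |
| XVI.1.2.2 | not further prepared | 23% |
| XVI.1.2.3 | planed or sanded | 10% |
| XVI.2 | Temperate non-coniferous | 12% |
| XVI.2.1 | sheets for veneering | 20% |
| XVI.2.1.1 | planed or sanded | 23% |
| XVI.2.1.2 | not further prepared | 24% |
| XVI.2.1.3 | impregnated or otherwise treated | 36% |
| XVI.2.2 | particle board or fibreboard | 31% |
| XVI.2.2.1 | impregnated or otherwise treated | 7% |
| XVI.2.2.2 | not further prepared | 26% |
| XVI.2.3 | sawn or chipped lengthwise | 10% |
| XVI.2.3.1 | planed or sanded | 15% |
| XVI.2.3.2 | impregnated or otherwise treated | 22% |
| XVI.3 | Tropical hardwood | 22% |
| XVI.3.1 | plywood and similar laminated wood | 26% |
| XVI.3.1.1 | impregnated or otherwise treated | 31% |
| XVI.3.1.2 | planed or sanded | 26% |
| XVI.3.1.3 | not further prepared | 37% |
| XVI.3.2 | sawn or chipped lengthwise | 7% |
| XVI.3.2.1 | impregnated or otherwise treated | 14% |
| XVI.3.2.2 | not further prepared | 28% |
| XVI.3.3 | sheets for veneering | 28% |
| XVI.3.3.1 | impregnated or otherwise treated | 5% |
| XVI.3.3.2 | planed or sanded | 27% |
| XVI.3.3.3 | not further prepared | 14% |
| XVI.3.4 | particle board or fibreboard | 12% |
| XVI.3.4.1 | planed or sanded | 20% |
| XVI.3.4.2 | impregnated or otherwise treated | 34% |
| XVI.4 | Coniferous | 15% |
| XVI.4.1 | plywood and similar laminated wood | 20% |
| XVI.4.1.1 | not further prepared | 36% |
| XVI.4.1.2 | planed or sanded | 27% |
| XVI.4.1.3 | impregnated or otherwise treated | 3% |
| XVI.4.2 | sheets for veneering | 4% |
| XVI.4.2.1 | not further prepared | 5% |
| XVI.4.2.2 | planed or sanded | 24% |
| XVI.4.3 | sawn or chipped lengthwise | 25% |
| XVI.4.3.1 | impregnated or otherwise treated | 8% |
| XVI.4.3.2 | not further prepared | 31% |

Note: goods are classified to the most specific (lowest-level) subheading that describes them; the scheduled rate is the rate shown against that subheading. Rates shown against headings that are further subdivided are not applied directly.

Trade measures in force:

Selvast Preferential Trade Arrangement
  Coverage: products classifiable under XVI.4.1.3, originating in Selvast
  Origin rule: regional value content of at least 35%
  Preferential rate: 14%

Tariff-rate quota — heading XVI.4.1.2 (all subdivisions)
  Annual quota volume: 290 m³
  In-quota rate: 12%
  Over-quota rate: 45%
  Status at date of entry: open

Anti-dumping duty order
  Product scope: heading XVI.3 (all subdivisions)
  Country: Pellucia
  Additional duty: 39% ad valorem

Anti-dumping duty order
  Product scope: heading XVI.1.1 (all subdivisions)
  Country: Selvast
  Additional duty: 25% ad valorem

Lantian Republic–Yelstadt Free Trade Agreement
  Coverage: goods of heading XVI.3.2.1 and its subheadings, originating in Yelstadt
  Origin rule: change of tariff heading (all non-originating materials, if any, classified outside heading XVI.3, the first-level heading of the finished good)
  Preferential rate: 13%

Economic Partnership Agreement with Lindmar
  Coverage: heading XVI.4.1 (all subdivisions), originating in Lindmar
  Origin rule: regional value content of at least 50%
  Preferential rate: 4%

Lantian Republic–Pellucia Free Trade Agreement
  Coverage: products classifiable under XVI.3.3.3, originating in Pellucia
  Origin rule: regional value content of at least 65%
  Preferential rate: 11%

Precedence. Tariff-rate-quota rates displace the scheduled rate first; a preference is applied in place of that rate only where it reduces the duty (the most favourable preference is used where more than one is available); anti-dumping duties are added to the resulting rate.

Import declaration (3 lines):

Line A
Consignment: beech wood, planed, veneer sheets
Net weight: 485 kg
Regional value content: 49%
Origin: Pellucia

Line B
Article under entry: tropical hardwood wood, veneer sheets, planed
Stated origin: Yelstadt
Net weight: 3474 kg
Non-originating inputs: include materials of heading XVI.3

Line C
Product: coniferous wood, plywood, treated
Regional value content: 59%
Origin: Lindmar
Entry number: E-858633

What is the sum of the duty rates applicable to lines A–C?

Line A: beech → XVI.2; veneer sheets → XVI.2.1; planed → XVI.2.1.1. Scheduled 23%. Pellucia agreement on XVI.3.3.3: XVI.2.1.1 not covered. → 23%.
Line B: tropical hardwood → XVI.3; veneer sheets → XVI.3.3; planed → XVI.3.3.2. Scheduled 27%. Yelstadt agreement on XVI.3.2.1: XVI.3.3.2 not covered. → 27%.
Line C: coniferous → XVI.4; plywood → XVI.4.1; treated → XVI.4.1.3. Scheduled 3%. Lindmar agreement on XVI.4.1: RVC ≥ 50% → 4% available; preference 4% not lower than 3% → no reduction. → 3%.
Sum: 23% + 27% + 3% = 53%.

53%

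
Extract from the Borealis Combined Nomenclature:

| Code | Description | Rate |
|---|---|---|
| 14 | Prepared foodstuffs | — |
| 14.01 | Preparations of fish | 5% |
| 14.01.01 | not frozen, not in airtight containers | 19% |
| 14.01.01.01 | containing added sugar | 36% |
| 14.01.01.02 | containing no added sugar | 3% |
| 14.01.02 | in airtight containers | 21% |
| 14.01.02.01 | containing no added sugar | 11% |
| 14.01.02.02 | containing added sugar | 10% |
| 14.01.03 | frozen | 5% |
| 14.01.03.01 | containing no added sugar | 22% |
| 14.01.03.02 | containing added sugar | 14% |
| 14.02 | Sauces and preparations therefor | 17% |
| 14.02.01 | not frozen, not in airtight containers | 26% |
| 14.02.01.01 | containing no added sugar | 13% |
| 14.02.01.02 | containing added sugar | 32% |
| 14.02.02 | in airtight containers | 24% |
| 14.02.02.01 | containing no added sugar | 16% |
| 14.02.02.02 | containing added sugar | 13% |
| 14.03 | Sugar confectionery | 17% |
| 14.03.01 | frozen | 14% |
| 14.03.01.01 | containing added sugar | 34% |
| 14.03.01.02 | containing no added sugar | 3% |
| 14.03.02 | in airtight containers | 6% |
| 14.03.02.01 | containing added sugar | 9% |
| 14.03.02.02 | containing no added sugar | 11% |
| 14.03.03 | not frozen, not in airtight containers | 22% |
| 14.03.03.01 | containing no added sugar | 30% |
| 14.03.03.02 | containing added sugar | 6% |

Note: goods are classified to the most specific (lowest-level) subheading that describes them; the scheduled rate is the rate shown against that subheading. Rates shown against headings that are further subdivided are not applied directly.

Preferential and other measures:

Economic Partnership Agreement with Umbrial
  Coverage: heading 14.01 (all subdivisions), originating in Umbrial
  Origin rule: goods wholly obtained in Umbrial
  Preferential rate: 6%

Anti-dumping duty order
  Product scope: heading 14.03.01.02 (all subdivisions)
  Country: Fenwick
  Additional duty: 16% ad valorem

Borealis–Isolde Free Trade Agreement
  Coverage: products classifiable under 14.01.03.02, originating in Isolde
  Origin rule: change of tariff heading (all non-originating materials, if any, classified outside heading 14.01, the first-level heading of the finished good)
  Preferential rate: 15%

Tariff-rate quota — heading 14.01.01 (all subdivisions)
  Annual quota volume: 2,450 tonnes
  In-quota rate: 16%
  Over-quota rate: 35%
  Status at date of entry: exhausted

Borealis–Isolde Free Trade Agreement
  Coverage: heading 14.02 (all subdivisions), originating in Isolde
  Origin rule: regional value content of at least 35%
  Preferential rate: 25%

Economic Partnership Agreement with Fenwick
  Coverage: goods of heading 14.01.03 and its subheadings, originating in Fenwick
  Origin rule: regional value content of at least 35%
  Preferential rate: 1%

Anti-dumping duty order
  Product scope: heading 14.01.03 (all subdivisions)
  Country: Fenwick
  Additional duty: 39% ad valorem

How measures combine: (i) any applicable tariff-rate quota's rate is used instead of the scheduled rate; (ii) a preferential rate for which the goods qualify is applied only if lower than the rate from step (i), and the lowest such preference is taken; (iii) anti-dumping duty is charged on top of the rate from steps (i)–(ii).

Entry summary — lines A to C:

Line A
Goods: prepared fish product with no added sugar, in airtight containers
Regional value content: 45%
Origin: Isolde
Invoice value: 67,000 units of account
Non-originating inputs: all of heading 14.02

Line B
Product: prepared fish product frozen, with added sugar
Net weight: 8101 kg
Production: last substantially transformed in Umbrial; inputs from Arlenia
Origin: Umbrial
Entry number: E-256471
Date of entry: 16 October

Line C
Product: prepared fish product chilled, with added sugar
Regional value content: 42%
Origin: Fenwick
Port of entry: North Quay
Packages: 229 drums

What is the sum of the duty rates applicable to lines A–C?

60%

Line A: prepared fish product → 14.01; in airtight containers → 14.01.02; with no added sugar → 14.01.02.01. Scheduled 11%. Isolde agreement on 14.01.03.02: 14.01.02.01 not covered; Isolde agreement on 14.02: 14.01.02.01 not covered. → 11%.
Line B: prepared fish product → 14.01; frozen → 14.01.03; with added sugar → 14.01.03.02. Scheduled 14%. Umbrial agreement on 14.01: not wholly obtained. → 14%.
Line C: prepared fish product → 14.01; chilled → 14.01.01; with added sugar → 14.01.01.01. Scheduled 36%. quota on 14.01.01 exhausted → over-quota 35%; Fenwick agreement on 14.01.03: 14.01.01.01 not covered. → 35%.
Sum: 11% + 14% + 35% = 60%.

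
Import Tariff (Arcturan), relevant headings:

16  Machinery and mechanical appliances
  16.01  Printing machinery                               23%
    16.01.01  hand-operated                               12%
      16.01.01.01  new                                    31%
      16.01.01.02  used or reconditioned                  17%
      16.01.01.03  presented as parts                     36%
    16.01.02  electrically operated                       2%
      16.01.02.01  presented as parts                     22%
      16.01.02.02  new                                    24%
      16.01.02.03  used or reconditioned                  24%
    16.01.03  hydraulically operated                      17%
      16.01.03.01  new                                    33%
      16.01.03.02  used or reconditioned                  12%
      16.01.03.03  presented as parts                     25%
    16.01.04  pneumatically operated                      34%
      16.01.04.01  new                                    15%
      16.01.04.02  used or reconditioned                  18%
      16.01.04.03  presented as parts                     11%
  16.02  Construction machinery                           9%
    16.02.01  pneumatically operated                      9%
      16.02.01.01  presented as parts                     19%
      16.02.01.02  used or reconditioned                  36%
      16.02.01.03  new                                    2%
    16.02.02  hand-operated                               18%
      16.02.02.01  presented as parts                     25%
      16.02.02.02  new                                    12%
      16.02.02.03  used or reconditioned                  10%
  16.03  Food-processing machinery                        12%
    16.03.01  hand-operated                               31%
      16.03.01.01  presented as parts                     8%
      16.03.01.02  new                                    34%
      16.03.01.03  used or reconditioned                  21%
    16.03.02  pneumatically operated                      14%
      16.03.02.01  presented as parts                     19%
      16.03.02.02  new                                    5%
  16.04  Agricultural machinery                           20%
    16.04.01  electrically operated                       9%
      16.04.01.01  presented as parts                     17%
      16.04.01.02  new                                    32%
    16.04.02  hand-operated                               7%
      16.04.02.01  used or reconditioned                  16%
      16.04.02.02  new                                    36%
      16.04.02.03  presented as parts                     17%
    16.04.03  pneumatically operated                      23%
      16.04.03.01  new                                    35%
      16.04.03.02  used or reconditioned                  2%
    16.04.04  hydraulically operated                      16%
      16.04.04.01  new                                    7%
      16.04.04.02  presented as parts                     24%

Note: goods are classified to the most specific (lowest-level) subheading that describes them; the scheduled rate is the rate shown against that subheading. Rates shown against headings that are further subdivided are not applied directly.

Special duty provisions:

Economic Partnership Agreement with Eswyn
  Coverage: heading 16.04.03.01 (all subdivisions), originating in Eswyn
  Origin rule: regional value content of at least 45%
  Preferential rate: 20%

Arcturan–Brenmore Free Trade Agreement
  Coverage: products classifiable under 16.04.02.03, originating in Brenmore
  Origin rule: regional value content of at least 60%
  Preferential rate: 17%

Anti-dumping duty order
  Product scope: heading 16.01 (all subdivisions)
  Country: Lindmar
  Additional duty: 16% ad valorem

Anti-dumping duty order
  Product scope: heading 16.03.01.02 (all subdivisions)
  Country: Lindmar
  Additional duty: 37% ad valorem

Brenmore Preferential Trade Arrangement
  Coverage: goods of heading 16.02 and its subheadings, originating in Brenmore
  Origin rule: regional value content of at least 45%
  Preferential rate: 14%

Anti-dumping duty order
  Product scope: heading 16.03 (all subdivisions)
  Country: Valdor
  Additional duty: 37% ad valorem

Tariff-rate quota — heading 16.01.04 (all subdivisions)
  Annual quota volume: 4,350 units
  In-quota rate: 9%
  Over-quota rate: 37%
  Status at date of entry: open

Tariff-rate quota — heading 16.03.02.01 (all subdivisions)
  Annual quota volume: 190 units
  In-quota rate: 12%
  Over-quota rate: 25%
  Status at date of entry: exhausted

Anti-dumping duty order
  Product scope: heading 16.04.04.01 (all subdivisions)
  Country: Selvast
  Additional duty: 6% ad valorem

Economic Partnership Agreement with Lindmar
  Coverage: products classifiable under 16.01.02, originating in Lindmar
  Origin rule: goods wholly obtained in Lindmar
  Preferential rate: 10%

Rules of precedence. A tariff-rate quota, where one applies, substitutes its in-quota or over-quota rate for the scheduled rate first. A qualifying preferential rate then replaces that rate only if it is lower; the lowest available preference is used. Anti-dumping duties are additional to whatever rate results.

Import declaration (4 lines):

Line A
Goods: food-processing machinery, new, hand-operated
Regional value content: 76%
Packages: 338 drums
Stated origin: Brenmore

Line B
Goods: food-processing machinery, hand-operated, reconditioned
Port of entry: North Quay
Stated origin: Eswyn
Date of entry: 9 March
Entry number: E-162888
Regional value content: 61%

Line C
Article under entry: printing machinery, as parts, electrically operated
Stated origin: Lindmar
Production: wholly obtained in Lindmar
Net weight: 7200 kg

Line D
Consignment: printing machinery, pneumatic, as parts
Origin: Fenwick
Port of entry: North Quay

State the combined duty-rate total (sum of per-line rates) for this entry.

Line A: food-processing → 16.03; hand-operated → 16.03.01; new → 16.03.01.02. Scheduled 34%. Brenmore agreement on 16.04.02.03: 16.03.01.02 not covered; Brenmore agreement on 16.02: 16.03.01.02 not covered. → 34%.
Line B: food-processing → 16.03; hand-operated → 16.03.01; reconditioned → 16.03.01.03. Scheduled 21%. Eswyn agreement on 16.04.03.01: 16.03.01.03 not covered. → 21%.
Line C: printing → 16.01; electrically operated → 16.01.02; as parts → 16.01.02.01. Scheduled 22%. Lindmar agreement on 16.01.02: wholly obtained → 10% available; preferential 10%; anti-dumping (Lindmar, 16.01): +16%; total 10% + 16% = 26%. → 26%.
Line D: printing → 16.01; pneumatic → 16.01.04; as parts → 16.01.04.03. Scheduled 11%. quota on 16.01.04 open → in-quota 9%. → 9%.
Sum: 34% + 21% + 26% + 9% = 90%.

90%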